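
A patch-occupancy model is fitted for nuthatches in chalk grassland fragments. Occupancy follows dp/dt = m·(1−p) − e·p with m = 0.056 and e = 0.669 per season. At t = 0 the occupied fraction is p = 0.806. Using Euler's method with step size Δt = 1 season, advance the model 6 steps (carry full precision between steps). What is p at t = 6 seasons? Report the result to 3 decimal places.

0.078

Update rule: p ← p + [m·(1−p) − e·p]·Δt with Δt = 1.
  1  |  dp/dt·Δt = -0.528350  |  p_1 = 0.277650
  2  |  dp/dt·Δt = -0.145296  |  p_2 = 0.132354
  3  |  dp/dt·Δt = -0.039956  |  p_3 = 0.092397
  4  |  dp/dt·Δt = -0.010988  |  p_4 = 0.081409
  5  |  dp/dt·Δt = -0.003022  |  p_5 = 0.078388
  6  |  dp/dt·Δt = -0.000831  |  p_6 = 0.077557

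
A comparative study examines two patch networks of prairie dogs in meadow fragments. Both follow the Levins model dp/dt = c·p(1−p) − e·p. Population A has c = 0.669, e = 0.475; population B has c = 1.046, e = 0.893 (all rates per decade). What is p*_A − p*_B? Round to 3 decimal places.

A: p*_A = 1 − 0.475/0.669 = 0.2900.
B: p*_B = 1 − 0.893/1.046 = 0.1463.
p*_A − p*_B = 0.2900 − 0.1463 = 0.1437.

0.144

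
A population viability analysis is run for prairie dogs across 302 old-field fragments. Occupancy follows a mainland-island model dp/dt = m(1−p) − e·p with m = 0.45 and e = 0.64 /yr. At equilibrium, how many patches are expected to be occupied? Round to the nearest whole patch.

p* = m/(m+e) = 0.45/1.0900 = 0.4128.
Expected occupied patches = N × p* = 302 × 0.4128 = 124.68 ≈ 125.

125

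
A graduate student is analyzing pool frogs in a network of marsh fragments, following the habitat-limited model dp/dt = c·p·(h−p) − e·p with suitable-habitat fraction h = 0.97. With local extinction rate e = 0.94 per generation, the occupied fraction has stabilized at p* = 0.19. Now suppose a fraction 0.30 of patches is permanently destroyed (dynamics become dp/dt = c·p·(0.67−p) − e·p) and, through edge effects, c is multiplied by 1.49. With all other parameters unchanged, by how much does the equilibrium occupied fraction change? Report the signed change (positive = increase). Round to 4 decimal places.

Balance c(h−p*) = e gives c = e/(0.97 − 0.19000) = 0.94/0.78000 = 1.20513.
New p* = 0.67 − e/c = 0.67 − 0.94000/1.79564 = 0.14651.
Δp* = 0.14651 − 0.19000 = -0.04349.

-0.0435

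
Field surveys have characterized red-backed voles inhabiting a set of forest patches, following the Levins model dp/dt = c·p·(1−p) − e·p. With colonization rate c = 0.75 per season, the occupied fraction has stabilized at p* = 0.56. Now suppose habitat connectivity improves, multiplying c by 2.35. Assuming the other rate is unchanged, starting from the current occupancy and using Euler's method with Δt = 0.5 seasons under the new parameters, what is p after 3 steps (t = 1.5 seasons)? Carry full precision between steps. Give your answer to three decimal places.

Balance c(1−p*) = e gives e = 0.75×(1 − 0.56000) = 0.33000.
Starting from p₀ = 0.56000; update p ← p + (dp/dt)·Δt with the new parameters.
step 1: Δp = +0.12474, p = 0.68474
step 2: Δp = +0.07725, p = 0.76199
step 3: Δp = +0.03409, p = 0.79609

0.796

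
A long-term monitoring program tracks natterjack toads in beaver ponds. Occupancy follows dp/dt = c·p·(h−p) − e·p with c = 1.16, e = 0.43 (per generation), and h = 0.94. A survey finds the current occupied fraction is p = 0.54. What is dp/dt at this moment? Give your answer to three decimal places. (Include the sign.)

0.018

Colonization term: c·p·(h−p) = 1.16×0.54×0.4000 = 0.25056.
Extinction term: e·p = 0.23220.
dp/dt = 0.25056 − 0.23220 = 0.01836.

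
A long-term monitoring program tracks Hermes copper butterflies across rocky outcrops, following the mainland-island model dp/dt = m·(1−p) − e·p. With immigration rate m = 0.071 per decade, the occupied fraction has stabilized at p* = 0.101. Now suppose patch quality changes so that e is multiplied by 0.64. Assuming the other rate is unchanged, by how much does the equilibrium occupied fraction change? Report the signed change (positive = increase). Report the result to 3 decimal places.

0.048

Balance m(1−p*) = e·p* gives e = m(1−p*)/p* = 0.071×0.89900/0.10100 = 0.63197.
New p* = m/(m+e) = 0.07100/(0.07100+0.40446) = 0.14933.
Δp* = 0.14933 − 0.10100 = +0.04833.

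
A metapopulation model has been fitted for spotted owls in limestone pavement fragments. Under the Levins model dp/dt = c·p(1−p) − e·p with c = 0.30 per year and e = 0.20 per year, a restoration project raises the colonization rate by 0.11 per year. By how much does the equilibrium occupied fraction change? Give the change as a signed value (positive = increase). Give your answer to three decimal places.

0.179

Before: p* = 1 − 0.20/0.30 = 0.3333.
After the change, c = 0.41, e = 0.2, so p* = 1 − 0.2/0.41 = 0.5122.
Δp* = 0.5122 − 0.3333 = +0.1789.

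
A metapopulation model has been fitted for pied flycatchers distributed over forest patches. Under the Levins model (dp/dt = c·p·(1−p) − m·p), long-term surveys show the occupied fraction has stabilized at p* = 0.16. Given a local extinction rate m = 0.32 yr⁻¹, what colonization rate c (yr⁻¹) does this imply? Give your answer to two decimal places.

At equilibrium c(1−p*) = m, so c = m/(1−p*).
c = 0.32/(1 − 0.16) = 0.32/0.8400 = 0.3810.

0.38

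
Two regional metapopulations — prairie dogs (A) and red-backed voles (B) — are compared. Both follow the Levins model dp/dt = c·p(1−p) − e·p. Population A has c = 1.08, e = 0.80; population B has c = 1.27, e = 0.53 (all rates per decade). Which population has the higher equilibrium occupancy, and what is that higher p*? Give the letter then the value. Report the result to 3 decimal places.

A: p*_A = 1 − 0.80/1.08 = 0.2593.
B: p*_B = 1 − 0.53/1.27 = 0.5827.
B is higher at 0.5827.

B, 0.583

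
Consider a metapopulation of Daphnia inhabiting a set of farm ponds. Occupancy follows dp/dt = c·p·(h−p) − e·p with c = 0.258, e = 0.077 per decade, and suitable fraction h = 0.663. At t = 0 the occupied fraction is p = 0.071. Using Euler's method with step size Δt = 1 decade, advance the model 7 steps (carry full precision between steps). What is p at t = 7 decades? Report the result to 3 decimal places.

Update rule: p ← p + [c·p·(h−p) − e·p]·Δt with Δt = 1.
  1  |  dp/dt·Δt = +0.005377  |  p_1 = 0.076377
  2  |  dp/dt·Δt = +0.005679  |  p_2 = 0.082056
  3  |  dp/dt·Δt = +0.005981  |  p_3 = 0.088036
  4  |  dp/dt·Δt = +0.006281  |  p_4 = 0.094317
  5  |  dp/dt·Δt = +0.006576  |  p_5 = 0.100893
  6  |  dp/dt·Δt = +0.006863  |  p_6 = 0.107756
  7  |  dp/dt·Δt = +0.007139  |  p_7 = 0.114895

0.115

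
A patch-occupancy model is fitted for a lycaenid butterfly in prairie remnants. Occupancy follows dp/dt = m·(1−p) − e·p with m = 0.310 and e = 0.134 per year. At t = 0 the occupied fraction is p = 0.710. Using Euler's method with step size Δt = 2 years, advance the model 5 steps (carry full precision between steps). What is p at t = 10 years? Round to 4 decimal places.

Update rule: p ← p + [m·(1−p) − e·p]·Δt with Δt = 2.
step 1: Δp = -0.01048, p = 0.69952
step 2: Δp = -0.00117, p = 0.69835
step 3: Δp = -0.00013, p = 0.69821
step 4: Δp = -0.00001, p = 0.69820
step 5: Δp = -0.00000, p = 0.69820

0.6982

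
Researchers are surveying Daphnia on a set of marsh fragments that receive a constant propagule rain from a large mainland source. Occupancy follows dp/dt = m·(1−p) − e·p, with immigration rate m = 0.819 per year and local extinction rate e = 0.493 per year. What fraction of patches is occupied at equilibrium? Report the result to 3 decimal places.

0.624

At equilibrium the propagule rain into empty patches balances local extinction: m(1−p*) = e·p*.
p* = m/(m+e) = 0.819/(0.819+0.493) = 0.819/1.3120 = 0.6242.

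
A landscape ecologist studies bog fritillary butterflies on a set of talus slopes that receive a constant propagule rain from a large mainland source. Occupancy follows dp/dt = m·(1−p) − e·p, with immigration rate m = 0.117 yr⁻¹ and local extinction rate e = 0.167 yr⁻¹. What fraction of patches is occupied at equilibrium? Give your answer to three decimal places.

Setting dp/dt = 0: m − m·p* = e·p*, so m = (m+e)·p*.
p* = m/(m+e) = 0.117/(0.117+0.167) = 0.117/0.2840 = 0.4120.

0.412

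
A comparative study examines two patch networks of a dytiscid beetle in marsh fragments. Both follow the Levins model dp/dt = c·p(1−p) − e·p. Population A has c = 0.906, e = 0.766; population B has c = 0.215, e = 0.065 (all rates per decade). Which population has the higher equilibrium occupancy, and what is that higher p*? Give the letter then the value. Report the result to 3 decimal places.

A: p*_A = 1 − 0.766/0.906 = 0.1545.
B: p*_B = 1 − 0.065/0.215 = 0.6977.
B is higher at 0.6977.

B, 0.698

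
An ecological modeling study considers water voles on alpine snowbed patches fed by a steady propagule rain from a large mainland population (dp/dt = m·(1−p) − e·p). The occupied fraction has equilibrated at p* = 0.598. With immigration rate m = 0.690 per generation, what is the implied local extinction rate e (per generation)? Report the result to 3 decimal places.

At equilibrium m(1−p*) = e·p*, so e = m(1−p*)/p*.
e = 0.690 × 0.4020 / 0.598 = 0.4638.

0.464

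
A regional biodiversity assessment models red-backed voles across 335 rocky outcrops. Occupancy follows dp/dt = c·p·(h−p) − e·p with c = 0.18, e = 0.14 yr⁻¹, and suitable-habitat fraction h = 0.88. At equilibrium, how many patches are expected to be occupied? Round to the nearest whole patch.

34

p* = h − e/c = 0.88 − 0.7778 = 0.1022.
Expected occupied patches = N × p* = 335 × 0.1022 = 34.24 ≈ 34.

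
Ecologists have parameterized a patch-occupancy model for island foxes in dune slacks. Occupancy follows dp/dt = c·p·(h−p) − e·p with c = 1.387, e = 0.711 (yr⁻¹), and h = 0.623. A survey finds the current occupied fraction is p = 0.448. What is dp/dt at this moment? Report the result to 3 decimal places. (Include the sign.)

-0.210

Colonization term: c·p·(h−p) = 1.387×0.448×0.1750 = 0.10874.
Extinction term: e·p = 0.31853.
dp/dt = 0.10874 − 0.31853 = -0.20979.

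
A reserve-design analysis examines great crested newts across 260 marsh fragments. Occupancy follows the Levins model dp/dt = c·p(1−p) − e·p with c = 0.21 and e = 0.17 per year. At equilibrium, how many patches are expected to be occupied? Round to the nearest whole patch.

p* = 1 − e/c = 1 − 0.17/0.21 = 0.1905.
Expected occupied patches = N × p* = 260 × 0.1905 = 49.52 ≈ 50.

50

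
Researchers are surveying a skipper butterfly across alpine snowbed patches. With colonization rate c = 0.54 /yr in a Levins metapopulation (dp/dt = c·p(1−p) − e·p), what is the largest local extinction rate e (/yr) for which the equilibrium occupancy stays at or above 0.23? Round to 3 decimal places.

1 − e/c ≥ 0.23 ⇒ e ≤ c(1 − 0.23) = 0.54 × 0.7700.
e_max = 0.4158.

0.416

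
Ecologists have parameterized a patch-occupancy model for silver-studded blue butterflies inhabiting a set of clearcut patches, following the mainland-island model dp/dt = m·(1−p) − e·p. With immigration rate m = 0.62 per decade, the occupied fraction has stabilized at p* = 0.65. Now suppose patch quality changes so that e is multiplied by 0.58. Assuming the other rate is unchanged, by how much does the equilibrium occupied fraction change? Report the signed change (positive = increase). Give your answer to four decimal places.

0.1120

Balance m(1−p*) = e·p* gives e = m(1−p*)/p* = 0.62×0.35000/0.65000 = 0.33385.
New p* = m/(m+e) = 0.62000/(0.62000+0.19363) = 0.76202.
Δp* = 0.76202 − 0.65000 = +0.11202.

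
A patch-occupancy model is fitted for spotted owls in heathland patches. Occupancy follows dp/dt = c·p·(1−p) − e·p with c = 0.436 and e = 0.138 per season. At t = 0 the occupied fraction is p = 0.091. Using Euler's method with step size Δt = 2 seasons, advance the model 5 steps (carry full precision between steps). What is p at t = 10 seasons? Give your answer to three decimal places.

0.488

Update rule: p ← p + [c·p·(1−p) − e·p]·Δt with Δt = 2.
p: 0.09100 → 0.13801  (Δp = +0.04701)
p: 0.13801 → 0.20366  (Δp = +0.06565)
p: 0.20366 → 0.28888  (Δp = +0.08521)
p: 0.28888 → 0.38828  (Δp = +0.09940)
p: 0.38828 → 0.48823  (Δp = +0.09995)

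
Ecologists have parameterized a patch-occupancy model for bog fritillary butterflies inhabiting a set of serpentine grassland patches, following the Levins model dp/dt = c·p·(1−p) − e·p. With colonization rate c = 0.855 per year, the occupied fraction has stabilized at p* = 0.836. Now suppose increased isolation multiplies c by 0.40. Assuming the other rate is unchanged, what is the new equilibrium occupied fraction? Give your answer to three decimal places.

Balance c(1−p*) = e gives e = 0.855×(1 − 0.83600) = 0.14022.
New p* = 1 − e/c = 1 − 0.14022/0.34200 = 0.59000.

0.590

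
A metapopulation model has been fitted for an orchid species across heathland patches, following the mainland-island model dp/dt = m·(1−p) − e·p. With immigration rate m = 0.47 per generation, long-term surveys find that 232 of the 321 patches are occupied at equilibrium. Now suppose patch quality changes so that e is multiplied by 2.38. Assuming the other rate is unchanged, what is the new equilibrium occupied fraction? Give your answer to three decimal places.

Observed p* = 232/321 = 0.72274.
Balance m(1−p*) = e·p* gives e = m(1−p*)/p* = 0.47×0.27726/0.72274 = 0.18030.
New p* = m/(m+e) = 0.47000/(0.47000+0.42911) = 0.52274.

0.523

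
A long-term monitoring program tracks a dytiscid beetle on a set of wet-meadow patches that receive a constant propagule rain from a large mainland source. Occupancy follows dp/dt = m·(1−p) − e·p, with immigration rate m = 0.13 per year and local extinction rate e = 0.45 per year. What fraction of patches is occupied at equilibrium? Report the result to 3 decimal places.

0.224

Setting dp/dt = 0: m − m·p* = e·p*, so m = (m+e)·p*.
p* = m/(m+e) = 0.13/(0.13+0.45) = 0.13/0.5800 = 0.2241.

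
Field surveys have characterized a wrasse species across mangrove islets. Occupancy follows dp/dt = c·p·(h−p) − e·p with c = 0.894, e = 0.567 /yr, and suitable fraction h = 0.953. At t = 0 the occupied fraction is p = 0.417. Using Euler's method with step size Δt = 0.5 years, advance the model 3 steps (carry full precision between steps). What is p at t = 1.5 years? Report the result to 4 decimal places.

Update rule: p ← p + [c·p·(h−p) − e·p]·Δt with Δt = 0.5.
p: 0.41700 → 0.39869  (Δp = -0.01831)
p: 0.39869 → 0.38445  (Δp = -0.01424)
p: 0.38445 → 0.37316  (Δp = -0.01129)

0.3732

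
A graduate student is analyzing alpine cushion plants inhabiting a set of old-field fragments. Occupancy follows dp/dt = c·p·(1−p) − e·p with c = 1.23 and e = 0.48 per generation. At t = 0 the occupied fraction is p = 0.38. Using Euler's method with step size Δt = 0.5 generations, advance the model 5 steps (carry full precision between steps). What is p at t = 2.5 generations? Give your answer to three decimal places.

Update rule: p ← p + [c·p·(1−p) − e·p]·Δt with Δt = 0.5.
step 1: Δp = +0.05369, p = 0.43369
step 2: Δp = +0.04696, p = 0.48065
step 3: Δp = +0.03816, p = 0.51882
step 4: Δp = +0.02902, p = 0.54783
step 5: Δp = +0.02086, p = 0.56870

0.569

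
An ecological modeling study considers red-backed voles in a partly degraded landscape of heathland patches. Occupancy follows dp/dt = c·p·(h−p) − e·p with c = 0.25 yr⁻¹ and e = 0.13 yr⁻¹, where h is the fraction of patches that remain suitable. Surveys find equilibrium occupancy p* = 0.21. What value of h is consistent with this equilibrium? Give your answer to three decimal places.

0.730

At equilibrium c(h−p*) = e, so h = p* + e/c.
h = 0.21 + 0.13/0.25 = 0.21 + 0.5200 = 0.7300.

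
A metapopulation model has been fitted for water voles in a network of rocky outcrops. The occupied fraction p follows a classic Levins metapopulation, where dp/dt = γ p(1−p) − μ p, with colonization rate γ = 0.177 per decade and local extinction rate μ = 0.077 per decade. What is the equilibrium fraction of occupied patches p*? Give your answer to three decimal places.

At equilibrium, colonization balances extinction: γ·p*·(1−p*) = μ·p*.
So p* = 1 − μ/γ = 1 − 0.077/0.177 = 1 − 0.4350 = 0.5650.

0.565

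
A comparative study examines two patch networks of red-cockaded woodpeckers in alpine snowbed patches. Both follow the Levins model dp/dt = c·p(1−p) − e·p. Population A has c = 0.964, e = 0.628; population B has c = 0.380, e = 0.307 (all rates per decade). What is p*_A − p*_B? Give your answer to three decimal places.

0.156

A: p*_A = 1 − 0.628/0.964 = 0.3485.
B: p*_B = 1 − 0.307/0.380 = 0.1921.
p*_A − p*_B = 0.3485 − 0.1921 = 0.1564.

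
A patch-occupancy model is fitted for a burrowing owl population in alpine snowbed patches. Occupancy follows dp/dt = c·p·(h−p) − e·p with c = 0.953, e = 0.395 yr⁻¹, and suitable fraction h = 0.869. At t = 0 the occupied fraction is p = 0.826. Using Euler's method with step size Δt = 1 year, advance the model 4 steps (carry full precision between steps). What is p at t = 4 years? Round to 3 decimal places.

Update rule: p ← p + [c·p·(h−p) − e·p]·Δt with Δt = 1.
t = 1: p = 0.82600 + (-0.29242) = 0.53358
t = 2: p = 0.53358 + (-0.04020) = 0.49338
t = 3: p = 0.49338 + (-0.01827) = 0.47511
t = 4: p = 0.47511 + (-0.00932) = 0.46579

0.466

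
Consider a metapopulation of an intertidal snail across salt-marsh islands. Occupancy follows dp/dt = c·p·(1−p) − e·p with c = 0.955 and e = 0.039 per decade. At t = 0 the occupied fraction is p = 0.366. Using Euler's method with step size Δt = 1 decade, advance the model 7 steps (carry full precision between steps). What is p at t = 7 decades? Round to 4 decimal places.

Update rule: p ← p + [c·p·(1−p) − e·p]·Δt with Δt = 1.
step 1: Δp = +0.20733, p = 0.57333
step 2: Δp = +0.21126, p = 0.78458
step 3: Δp = +0.13081, p = 0.91539
step 4: Δp = +0.03826, p = 0.95366
step 5: Δp = +0.00501, p = 0.95867
step 6: Δp = +0.00045, p = 0.95912
step 7: Δp = +0.00004, p = 0.95916

0.9592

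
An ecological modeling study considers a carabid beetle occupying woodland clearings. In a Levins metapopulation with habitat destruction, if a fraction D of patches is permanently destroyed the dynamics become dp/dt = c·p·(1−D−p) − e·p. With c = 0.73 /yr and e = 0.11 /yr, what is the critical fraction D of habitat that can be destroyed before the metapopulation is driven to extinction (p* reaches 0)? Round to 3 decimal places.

0.849

The nontrivial equilibrium is p* = (1−D) − e/c; extinction occurs when this hits zero.
So D_crit = 1 − e/c = 1 − 0.11/0.73 = 1 − 0.1507 = 0.8493.
This equals the undisturbed p*, a classic result of Lande's extension.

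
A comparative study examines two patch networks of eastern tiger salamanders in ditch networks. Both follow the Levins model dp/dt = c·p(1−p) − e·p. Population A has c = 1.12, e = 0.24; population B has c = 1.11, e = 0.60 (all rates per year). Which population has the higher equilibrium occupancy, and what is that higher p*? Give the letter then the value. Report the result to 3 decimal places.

A: p*_A = 1 − 0.24/1.12 = 0.7857.
B: p*_B = 1 − 0.60/1.11 = 0.4595.
A is higher at 0.7857.

A, 0.786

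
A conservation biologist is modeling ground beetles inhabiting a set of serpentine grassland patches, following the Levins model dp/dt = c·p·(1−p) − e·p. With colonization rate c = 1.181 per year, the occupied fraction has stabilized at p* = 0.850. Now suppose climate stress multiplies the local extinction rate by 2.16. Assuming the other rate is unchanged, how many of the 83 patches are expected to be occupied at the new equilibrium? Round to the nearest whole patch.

Balance c(1−p*) = e gives e = 1.181×(1 − 0.85000) = 0.17715.
New p* = 1 − e/c = 1 − 0.38264/1.18100 = 0.67600.
Expected occupied = 83 × 0.67600 = 56.11 ≈ 56.

56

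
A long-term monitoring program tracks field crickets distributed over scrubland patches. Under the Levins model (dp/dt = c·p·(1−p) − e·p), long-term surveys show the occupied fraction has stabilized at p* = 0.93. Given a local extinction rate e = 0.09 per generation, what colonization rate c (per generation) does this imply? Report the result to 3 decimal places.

1.286

At equilibrium c(1−p*) = e, so c = e/(1−p*).
c = 0.09/(1 − 0.93) = 0.09/0.0700 = 1.2857.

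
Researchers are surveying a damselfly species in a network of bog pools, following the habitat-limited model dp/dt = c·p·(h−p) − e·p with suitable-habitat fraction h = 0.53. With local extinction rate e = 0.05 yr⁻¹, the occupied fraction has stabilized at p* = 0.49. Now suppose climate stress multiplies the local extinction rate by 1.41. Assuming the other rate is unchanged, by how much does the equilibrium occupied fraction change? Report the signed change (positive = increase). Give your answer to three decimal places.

Balance c(h−p*) = e gives c = e/(0.53 − 0.49000) = 0.05/0.04000 = 1.25000.
New p* = 0.53 − e/c = 0.53 − 0.07050/1.25000 = 0.47360.
Δp* = 0.47360 − 0.49000 = -0.01640.

-0.016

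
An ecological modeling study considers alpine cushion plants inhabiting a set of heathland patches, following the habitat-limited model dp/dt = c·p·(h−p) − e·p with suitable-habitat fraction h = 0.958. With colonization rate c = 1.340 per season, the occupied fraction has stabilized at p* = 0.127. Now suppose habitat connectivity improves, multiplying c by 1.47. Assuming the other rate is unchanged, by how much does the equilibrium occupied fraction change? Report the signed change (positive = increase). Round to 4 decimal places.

Balance c(h−p*) = e gives e = 1.340×(0.958 − 0.12700) = 1.11354.
New p* = 0.958 − e/c = 0.958 − 1.11354/1.96980 = 0.39269.
Δp* = 0.39269 − 0.12700 = +0.26569.

0.2657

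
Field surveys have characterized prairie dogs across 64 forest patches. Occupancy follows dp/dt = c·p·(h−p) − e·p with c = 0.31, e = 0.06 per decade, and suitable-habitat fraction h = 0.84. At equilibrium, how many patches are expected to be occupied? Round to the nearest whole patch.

41

p* = h − e/c = 0.84 − 0.1935 = 0.6465.
Expected occupied patches = N × p* = 64 × 0.6465 = 41.37 ≈ 41.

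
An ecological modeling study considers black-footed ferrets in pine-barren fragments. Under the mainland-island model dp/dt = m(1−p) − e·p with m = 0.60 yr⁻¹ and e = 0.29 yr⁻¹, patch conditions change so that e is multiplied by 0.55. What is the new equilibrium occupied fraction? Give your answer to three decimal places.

0.790

Before: p* = 0.60/(0.60+0.29) = 0.6742.
After: m = 0.6, e = 0.1595; p* = 0.6/0.7595 = 0.7900.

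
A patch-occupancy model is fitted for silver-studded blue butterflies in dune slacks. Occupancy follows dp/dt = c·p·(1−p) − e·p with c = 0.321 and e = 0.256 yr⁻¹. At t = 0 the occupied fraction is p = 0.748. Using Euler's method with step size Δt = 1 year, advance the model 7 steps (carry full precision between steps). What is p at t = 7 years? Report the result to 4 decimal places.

0.3559

Update rule: p ← p + [c·p·(1−p) − e·p]·Δt with Δt = 1.
step 1: Δp = -0.13098, p = 0.61702
step 2: Δp = -0.08210, p = 0.53492
step 3: Δp = -0.05708, p = 0.47784
step 4: Δp = -0.04223, p = 0.43560
step 5: Δp = -0.03260, p = 0.40301
step 6: Δp = -0.02594, p = 0.37707
step 7: Δp = -0.02113, p = 0.35594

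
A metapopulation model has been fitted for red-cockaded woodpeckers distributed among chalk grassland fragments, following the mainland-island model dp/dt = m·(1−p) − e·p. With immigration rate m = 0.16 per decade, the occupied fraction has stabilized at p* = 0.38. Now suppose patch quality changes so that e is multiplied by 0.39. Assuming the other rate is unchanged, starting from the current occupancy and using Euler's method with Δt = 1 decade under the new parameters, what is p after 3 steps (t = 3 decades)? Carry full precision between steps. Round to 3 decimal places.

Balance m(1−p*) = e·p* gives e = m(1−p*)/p* = 0.16×0.62000/0.38000 = 0.26105.
Starting from p₀ = 0.38000; update p ← p + (dp/dt)·Δt with the new parameters.
t = 1: p = 0.38000 + (+0.06051) = 0.44051
t = 2: p = 0.44051 + (+0.04467) = 0.48518
t = 3: p = 0.48518 + (+0.03297) = 0.51816

0.518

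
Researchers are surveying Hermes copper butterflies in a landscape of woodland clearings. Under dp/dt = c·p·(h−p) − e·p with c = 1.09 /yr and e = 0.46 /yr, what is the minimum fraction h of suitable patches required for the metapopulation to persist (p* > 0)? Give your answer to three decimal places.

0.422

p* = h − e/c is positive only when h > e/c.
h_min = e/c = 0.46/1.09 = 0.4220.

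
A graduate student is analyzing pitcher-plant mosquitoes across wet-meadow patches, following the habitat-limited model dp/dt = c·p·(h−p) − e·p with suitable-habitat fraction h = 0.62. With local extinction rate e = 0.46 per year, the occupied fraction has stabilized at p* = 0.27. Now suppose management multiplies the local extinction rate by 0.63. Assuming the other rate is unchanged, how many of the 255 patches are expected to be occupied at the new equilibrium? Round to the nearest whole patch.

102

Balance c(h−p*) = e gives c = e/(0.62 − 0.27000) = 0.46/0.35000 = 1.31429.
New p* = 0.62 − e/c = 0.62 − 0.28980/1.31429 = 0.39950.
Expected occupied = 255 × 0.39950 = 101.87 ≈ 102.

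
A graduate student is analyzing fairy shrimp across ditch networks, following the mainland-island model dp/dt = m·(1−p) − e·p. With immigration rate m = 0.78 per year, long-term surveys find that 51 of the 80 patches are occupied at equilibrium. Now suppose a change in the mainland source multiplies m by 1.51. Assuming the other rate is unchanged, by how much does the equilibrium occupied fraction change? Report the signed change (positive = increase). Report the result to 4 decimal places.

Observed p* = 51/80 = 0.63750.
Balance m(1−p*) = e·p* gives e = m(1−p*)/p* = 0.78×0.36250/0.63750 = 0.44353.
New p* = m/(m+e) = 1.17780/(1.17780+0.44353) = 0.72644.
Δp* = 0.72644 − 0.63750 = +0.08894.

0.0889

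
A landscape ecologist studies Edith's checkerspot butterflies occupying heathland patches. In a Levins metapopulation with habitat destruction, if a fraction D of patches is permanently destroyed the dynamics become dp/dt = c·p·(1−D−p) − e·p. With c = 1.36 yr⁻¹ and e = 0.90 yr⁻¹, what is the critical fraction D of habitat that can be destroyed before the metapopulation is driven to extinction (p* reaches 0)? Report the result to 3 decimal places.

0.338

The nontrivial equilibrium is p* = (1−D) − e/c; extinction occurs when this hits zero.
So D_crit = 1 − e/c = 1 − 0.90/1.36 = 1 − 0.6618 = 0.3382.
Note this equals the original equilibrium occupancy — the Levins extinction-debt result.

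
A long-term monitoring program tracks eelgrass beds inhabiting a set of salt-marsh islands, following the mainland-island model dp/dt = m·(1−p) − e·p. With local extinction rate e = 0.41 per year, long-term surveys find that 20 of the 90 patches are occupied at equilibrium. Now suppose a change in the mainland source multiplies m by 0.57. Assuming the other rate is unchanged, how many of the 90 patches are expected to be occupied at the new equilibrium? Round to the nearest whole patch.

13

Observed p* = 20/90 = 0.22222.
Balance m(1−p*) = e·p* gives m = e·p*/(1−p*) = 0.41×0.22222/0.77778 = 0.11714.
New p* = m/(m+e) = 0.06677/(0.06677+0.41000) = 0.14005.
Expected occupied = 90 × 0.14005 = 12.60 ≈ 13.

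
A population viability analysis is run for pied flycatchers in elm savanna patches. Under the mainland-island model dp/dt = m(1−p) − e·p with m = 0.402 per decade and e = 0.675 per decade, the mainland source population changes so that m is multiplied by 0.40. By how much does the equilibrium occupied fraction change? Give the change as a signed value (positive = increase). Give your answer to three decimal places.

Before: p* = 0.402/(0.402+0.675) = 0.3733.
After: m = 0.1608, e = 0.675; p* = 0.1608/0.8358 = 0.1924.
Δp* = 0.1924 − 0.3733 = -0.1809.

-0.181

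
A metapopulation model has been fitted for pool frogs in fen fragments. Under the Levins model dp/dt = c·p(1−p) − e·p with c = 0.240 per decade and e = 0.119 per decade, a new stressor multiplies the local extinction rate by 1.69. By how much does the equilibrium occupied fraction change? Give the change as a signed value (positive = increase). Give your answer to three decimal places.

Before: p* = 1 − 0.119/0.240 = 0.5042.
After the change, c = 0.24, e = 0.20111, so p* = 1 − 0.20111/0.24 = 0.1620.
Δp* = 0.1620 − 0.5042 = -0.3421.

-0.342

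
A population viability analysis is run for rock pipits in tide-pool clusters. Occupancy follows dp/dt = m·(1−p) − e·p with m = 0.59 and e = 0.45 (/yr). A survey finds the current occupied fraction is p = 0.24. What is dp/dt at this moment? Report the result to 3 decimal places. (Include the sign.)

Colonization term: m·(1−p) = 0.59×0.7600 = 0.44840.
Extinction term: e·p = 0.10800.
dp/dt = 0.44840 − 0.10800 = 0.34040.

0.340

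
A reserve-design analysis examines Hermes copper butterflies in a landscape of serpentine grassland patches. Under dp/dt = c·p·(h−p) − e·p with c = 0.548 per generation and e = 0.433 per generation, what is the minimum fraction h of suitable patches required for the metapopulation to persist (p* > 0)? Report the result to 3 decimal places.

0.790

p* = h − e/c is positive only when h > e/c.
h_min = e/c = 0.433/0.548 = 0.7901.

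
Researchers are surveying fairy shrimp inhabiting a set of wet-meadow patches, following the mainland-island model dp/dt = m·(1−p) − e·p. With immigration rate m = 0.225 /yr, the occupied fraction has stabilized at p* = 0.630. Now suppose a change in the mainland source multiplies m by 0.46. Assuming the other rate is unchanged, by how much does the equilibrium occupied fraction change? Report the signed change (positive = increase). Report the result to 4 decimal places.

Balance m(1−p*) = e·p* gives e = m(1−p*)/p* = 0.225×0.37000/0.63000 = 0.13214.
New p* = m/(m+e) = 0.10350/(0.10350+0.13214) = 0.43923.
Δp* = 0.43923 − 0.63000 = -0.19077.

-0.1908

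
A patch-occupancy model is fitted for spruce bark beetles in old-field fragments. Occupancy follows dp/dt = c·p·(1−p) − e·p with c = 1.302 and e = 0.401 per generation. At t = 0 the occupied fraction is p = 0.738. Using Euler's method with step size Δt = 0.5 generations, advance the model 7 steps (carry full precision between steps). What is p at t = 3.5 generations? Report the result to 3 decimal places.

Update rule: p ← p + [c·p·(1−p) − e·p]·Δt with Δt = 0.5.
  1  |  dp/dt·Δt = -0.022094  |  p_1 = 0.715906
  2  |  dp/dt·Δt = -0.011136  |  p_2 = 0.704770
  3  |  dp/dt·Δt = -0.005853  |  p_3 = 0.698917
  4  |  dp/dt·Δt = -0.003141  |  p_4 = 0.695775
  5  |  dp/dt·Δt = -0.001704  |  p_5 = 0.694071
  6  |  dp/dt·Δt = -0.000930  |  p_6 = 0.693141
  7  |  dp/dt·Δt = -0.000509  |  p_7 = 0.692632

0.693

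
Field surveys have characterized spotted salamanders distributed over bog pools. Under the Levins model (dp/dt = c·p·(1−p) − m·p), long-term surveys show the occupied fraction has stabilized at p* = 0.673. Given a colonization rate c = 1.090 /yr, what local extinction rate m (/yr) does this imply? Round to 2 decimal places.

0.36

At equilibrium c(1−p*) = m.
m = 1.090 × (1 − 0.673) = 1.090 × 0.3270 = 0.3564.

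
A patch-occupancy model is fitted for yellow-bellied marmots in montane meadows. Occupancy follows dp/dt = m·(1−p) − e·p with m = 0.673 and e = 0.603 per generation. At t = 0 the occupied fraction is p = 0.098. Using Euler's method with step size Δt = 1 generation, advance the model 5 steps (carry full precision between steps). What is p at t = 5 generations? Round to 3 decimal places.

Update rule: p ← p + [m·(1−p) − e·p]·Δt with Δt = 1.
step 1: Δp = +0.54795, p = 0.64595
step 2: Δp = -0.15123, p = 0.49472
step 3: Δp = +0.04174, p = 0.53646
step 4: Δp = -0.01152, p = 0.52494
step 5: Δp = +0.00318, p = 0.52812

0.528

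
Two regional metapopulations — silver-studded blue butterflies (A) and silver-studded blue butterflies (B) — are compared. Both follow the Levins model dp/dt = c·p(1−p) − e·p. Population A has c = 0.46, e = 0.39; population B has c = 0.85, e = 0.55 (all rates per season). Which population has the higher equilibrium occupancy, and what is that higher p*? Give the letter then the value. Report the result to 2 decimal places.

B, 0.35

A: p*_A = 1 − 0.39/0.46 = 0.1522.
B: p*_B = 1 − 0.55/0.85 = 0.3529.
B is higher at 0.3529.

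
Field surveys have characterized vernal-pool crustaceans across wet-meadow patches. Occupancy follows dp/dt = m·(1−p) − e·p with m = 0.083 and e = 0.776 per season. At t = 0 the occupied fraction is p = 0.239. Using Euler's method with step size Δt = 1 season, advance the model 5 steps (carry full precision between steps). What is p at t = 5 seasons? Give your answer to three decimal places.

0.097

Update rule: p ← p + [m·(1−p) − e·p]·Δt with Δt = 1.
t = 1: p = 0.23900 + (-0.12230) = 0.11670
t = 2: p = 0.11670 + (-0.01724) = 0.09945
t = 3: p = 0.09945 + (-0.00243) = 0.09702
t = 4: p = 0.09702 + (-0.00034) = 0.09668
t = 5: p = 0.09668 + (-0.00005) = 0.09663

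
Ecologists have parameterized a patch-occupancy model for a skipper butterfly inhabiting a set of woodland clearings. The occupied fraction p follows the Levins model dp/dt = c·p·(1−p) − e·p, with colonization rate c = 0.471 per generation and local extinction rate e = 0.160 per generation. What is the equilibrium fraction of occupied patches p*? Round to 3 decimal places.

At equilibrium, colonization balances extinction: c·p*·(1−p*) = e·p*.
So p* = 1 − e/c = 1 − 0.160/0.471 = 1 − 0.3397 = 0.6603.

0.660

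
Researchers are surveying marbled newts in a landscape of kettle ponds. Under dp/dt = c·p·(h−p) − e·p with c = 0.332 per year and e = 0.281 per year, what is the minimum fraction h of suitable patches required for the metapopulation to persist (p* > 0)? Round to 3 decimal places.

p* = h − e/c is positive only when h > e/c.
h_min = e/c = 0.281/0.332 = 0.8464.

0.846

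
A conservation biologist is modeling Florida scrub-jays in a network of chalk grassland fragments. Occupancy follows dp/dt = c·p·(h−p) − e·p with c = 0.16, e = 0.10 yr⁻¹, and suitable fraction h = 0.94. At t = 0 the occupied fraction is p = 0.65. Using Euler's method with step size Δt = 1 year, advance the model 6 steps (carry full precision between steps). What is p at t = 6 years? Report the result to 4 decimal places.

0.5021

Update rule: p ← p + [c·p·(h−p) − e·p]·Δt with Δt = 1.
  1  |  dp/dt·Δt = -0.034840  |  p_1 = 0.615160
  2  |  dp/dt·Δt = -0.029543  |  p_2 = 0.585617
  3  |  dp/dt·Δt = -0.025356  |  p_3 = 0.560260
  4  |  dp/dt·Δt = -0.021986  |  p_4 = 0.538275
  5  |  dp/dt·Δt = -0.019229  |  p_5 = 0.519045
  6  |  dp/dt·Δt = -0.016945  |  p_6 = 0.502100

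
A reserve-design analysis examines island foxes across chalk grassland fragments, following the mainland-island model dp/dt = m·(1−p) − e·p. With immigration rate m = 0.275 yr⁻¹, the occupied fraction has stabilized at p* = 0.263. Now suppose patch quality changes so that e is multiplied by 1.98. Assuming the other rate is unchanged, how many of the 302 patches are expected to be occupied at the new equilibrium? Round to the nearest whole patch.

Balance m(1−p*) = e·p* gives e = m(1−p*)/p* = 0.275×0.73700/0.26300 = 0.77063.
New p* = m/(m+e) = 0.27500/(0.27500+1.52585) = 0.15271.
Expected occupied = 302 × 0.15271 = 46.12 ≈ 46.

46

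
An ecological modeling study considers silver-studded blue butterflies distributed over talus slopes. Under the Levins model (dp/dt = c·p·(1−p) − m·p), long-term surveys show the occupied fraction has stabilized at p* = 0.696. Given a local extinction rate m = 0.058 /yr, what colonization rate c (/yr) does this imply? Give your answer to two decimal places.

At equilibrium c(1−p*) = m, so c = m/(1−p*).
c = 0.058/(1 − 0.696) = 0.058/0.3040 = 0.1908.

0.19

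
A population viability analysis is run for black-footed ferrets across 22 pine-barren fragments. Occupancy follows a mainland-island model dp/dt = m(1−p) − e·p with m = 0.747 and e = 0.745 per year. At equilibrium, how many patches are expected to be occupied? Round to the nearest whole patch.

11

p* = m/(m+e) = 0.747/1.4920 = 0.5007.
Expected occupied patches = N × p* = 22 × 0.5007 = 11.01 ≈ 11.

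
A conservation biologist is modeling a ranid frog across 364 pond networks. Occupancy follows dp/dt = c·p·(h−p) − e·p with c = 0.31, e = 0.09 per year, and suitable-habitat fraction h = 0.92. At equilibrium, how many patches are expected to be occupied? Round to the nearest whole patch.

229

p* = h − e/c = 0.92 − 0.2903 = 0.6297.
Expected occupied patches = N × p* = 364 × 0.6297 = 229.20 ≈ 229.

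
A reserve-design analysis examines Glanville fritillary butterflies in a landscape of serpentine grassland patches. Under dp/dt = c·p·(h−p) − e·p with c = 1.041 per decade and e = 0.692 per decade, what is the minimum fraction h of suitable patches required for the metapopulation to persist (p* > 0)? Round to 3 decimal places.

0.665

p* = h − e/c is positive only when h > e/c.
h_min = e/c = 0.692/1.041 = 0.6647.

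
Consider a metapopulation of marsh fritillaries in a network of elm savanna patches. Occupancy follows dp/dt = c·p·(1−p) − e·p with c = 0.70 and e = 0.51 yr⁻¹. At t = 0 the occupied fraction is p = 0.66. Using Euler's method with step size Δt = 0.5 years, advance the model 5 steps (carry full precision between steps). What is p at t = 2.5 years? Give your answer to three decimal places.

0.411

Update rule: p ← p + [c·p·(1−p) − e·p]·Δt with Δt = 0.5.
p: 0.66000 → 0.57024  (Δp = -0.08976)
p: 0.57024 → 0.51060  (Δp = -0.05964)
p: 0.51060 → 0.46786  (Δp = -0.04274)
p: 0.46786 → 0.43569  (Δp = -0.03217)
p: 0.43569 → 0.41064  (Δp = -0.02505)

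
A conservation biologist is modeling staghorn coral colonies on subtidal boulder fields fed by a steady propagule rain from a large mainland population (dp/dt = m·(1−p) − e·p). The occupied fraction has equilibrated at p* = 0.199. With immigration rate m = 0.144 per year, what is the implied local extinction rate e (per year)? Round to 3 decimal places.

0.580

At equilibrium m(1−p*) = e·p*, so e = m(1−p*)/p*.
e = 0.144 × 0.8010 / 0.199 = 0.5796.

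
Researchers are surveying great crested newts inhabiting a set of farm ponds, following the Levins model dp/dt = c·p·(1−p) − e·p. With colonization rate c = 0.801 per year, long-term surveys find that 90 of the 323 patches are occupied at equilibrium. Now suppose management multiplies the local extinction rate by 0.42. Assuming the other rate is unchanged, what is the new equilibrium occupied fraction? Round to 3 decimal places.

0.697

Observed p* = 90/323 = 0.27864.
Balance c(1−p*) = e gives e = 0.801×(1 − 0.27864) = 0.57781.
New p* = 1 − e/c = 1 − 0.24268/0.80100 = 0.69703.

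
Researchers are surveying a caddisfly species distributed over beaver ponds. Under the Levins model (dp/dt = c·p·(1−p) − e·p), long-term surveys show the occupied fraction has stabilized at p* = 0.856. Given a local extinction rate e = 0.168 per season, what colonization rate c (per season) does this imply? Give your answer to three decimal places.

1.167

At equilibrium c(1−p*) = e, so c = e/(1−p*).
c = 0.168/(1 − 0.856) = 0.168/0.1440 = 1.1667.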